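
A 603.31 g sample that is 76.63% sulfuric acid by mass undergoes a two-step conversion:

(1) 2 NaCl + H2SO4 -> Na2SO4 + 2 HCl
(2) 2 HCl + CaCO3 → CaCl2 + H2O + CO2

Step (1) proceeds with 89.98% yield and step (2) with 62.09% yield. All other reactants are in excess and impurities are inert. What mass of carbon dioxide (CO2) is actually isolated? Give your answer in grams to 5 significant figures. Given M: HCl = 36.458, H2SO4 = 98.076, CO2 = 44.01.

Pure H2SO4 = 603.31 × 0.7663 = 462.316 g.
n(H2SO4) = 462.316 / 98.076 = 4.71386 mol.
Step 1 (H2SO4:HCl = 1:2): theoretical n(HCl) = 9.42772 mol; at 89.98% yield, n(HCl) = 8.48306 mol.
Step 2 (HCl:CO2 = 2:1): theoretical n(CO2) = 4.24153 mol, so theoretical mass = 4.24153 × 44.01 = 186.670 g.
At 62.09% yield, actual mass of CO2 = 186.670 × 0.6209 = 115.903 g.

115.90 g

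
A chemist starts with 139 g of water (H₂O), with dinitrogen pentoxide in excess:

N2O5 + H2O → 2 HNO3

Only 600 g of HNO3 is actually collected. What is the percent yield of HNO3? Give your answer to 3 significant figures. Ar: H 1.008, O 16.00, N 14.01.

M(H2O) = 2(1.008) + 16.00 = 18.016 g/mol.
M(HNO3) = 1.008 + 14.01 + 3(16.00) = 63.018 g/mol.
n(H2O) = 139.0 g / 18.016 g/mol = 7.715 mol.
From the equation the H2O:HNO3 mole ratio is 1:2, so n(HNO3) = 7.715 × 2/1 = 15.43 mol.
Mass of HNO3 = 15.43 mol × 63.018 g/mol = 972.4 g.
This is the theoretical yield. Percent yield = 600 g / 972.4 g × 100% = 61.70%.

61.7 %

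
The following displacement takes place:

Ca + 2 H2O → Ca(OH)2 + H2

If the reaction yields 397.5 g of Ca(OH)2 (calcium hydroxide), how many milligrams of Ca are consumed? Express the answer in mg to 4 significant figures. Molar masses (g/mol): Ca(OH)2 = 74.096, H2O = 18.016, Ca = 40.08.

215000 mg

n(Ca(OH)2) = 397.50 g / 74.096 g/mol = 5.3647 mol.
From the equation the Ca(OH)2:Ca mole ratio is 1:1, so n(Ca) = 5.3647 × 1/1 = 5.3647 mol.
Mass of Ca = 5.3647 mol × 40.08 g/mol = 215.02 g.
Converting to mg: 215.02 g = 215000 mg.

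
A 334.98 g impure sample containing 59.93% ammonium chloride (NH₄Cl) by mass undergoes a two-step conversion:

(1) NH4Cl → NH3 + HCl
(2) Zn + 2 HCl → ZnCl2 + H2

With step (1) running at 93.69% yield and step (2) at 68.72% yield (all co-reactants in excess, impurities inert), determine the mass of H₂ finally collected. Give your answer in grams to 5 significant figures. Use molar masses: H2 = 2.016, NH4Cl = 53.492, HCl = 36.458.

Pure NH4Cl = 334.98 × 0.5993 = 200.754 g.
n(NH4Cl) = 200.754 / 53.492 = 3.75296 mol.
Step 1 (NH4Cl:HCl = 1:1): theoretical n(HCl) = 3.75296 mol; at 93.69% yield, n(HCl) = 3.51615 mol.
Step 2 (HCl:H2 = 2:1): theoretical n(H2) = 1.75808 mol, so theoretical mass = 1.75808 × 2.016 = 3.54428 g.
At 68.72% yield, actual mass of H2 = 3.54428 × 0.6872 = 2.43563 g.

2.4356 g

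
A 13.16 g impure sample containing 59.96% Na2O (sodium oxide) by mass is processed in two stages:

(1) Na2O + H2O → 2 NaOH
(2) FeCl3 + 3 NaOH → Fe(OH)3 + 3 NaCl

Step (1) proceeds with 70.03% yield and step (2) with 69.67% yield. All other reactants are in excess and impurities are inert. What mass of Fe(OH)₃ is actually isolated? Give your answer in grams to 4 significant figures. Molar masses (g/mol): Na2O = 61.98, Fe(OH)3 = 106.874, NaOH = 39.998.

Pure Na2O = 13.16 × 0.5996 = 7.8907 g.
n(Na2O) = 7.8907 / 61.98 = 0.12731 mol.
Step 1 (Na2O:NaOH = 1:2): theoretical n(NaOH) = 0.25462 mol; at 70.03% yield, n(NaOH) = 0.17831 mol.
Step 2 (NaOH:Fe(OH)3 = 3:1): theoretical n(Fe(OH)3) = 0.059437 mol, so theoretical mass = 0.059437 × 106.874 = 6.3523 g.
At 69.67% yield, actual mass of Fe(OH)3 = 6.3523 × 0.6967 = 4.4256 g.

4.426 g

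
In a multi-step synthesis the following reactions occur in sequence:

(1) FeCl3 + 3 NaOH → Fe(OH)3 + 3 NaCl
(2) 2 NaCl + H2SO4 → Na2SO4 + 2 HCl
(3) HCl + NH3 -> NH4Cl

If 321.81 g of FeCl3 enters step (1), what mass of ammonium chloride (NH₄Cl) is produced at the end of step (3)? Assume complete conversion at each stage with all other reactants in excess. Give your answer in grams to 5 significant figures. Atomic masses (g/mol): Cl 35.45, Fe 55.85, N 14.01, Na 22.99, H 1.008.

M(FeCl3) = 55.85 + 3(35.45) = 162.20 g/mol.
M(NH4Cl) = 14.01 + 4(1.008) + 35.45 = 53.492 g/mol.
n(FeCl3) = 321.81 / 162.20 = 1.98403 mol.
Reaction (1): FeCl3→NaCl ratio 1:3 ⇒ n(NaCl) = 5.95210 mol.
Reaction (2): NaCl→HCl ratio 2:2 ⇒ n(HCl) = 5.95210 mol.
Reaction (3): HCl→NH4Cl ratio 1:1 ⇒ n(NH4Cl) = 5.95210 mol.
Mass of NH4Cl = 5.95210 × 53.492 = 318.390 g.

318.39 g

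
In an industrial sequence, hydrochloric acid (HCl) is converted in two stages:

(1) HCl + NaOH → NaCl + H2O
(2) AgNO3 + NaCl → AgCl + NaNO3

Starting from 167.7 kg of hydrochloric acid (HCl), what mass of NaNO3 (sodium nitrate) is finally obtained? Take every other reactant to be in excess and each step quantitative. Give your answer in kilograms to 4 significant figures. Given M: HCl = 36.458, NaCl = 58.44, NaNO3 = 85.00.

167.7 kg = 167700 g.
n(HCl) = 167700 / 36.458 = 4599.8 mol.
Step 1 gives a 1:1 ratio of HCl to NaCl, so n(NaCl) = 4599.8 mol.
In step 2 the NaCl:NaNO3 ratio is 1:1, so n(NaNO3) = 4599.8 mol.
Mass of NaNO3 = 4599.8 × 85.00 = 390980 g = 391.0 kg.

391.0 kg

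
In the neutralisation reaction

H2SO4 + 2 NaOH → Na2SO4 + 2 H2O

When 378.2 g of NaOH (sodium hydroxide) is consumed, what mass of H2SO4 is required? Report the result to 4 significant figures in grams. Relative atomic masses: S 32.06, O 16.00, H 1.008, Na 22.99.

463.7 g

M(NaOH) = 22.99 + 16.00 + 1.008 = 39.998 g/mol.
M(H2SO4) = 2(1.008) + 32.06 + 4(16.00) = 98.076 g/mol.
n(NaOH) = 378.20 g / 39.998 g/mol = 9.4555 mol.
From the equation the NaOH:H2SO4 mole ratio is 2:1, so n(H2SO4) = 9.4555 × 1/2 = 4.7277 mol.
Mass of H2SO4 = 4.7277 mol × 98.076 g/mol = 463.68 g.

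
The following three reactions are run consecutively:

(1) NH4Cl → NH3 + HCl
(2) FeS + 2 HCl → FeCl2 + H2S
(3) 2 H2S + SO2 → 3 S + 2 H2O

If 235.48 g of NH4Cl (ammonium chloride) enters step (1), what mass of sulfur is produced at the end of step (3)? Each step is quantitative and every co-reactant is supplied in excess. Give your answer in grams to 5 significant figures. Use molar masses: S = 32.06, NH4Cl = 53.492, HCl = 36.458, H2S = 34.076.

105.85 g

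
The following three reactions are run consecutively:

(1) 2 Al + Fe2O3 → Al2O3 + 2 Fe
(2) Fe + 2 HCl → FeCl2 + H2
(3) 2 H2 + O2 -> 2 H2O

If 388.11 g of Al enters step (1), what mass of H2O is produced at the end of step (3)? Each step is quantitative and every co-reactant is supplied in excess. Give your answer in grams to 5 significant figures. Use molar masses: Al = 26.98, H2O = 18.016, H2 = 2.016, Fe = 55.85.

n(Al) = 388.11 / 26.98 = 14.3851 mol.
Reaction (1): Al→Fe ratio 2:2 ⇒ n(Fe) = 14.3851 mol.
Reaction (2): Fe→H2 ratio 1:1 ⇒ n(H2) = 14.3851 mol.
Reaction (3): H2→H2O ratio 2:2 ⇒ n(H2O) = 14.3851 mol.
Mass of H2O = 14.3851 × 18.016 = 259.162 g.

259.16 g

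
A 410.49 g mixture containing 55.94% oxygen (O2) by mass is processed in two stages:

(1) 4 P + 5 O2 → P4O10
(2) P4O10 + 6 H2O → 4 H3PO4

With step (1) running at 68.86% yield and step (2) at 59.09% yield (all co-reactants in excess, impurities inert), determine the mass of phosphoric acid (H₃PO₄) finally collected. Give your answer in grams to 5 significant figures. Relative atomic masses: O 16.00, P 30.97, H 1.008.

Pure O2 = 410.49 × 0.5594 = 229.628 g.
M(O2) = 2(16.00) = 32.00 g/mol.
M(H3PO4) = 3(1.008) + 30.97 + 4(16.00) = 97.994 g/mol.
n(O2) = 229.628 / 32.00 = 7.17588 mol.
Step 1 (O2:P4O10 = 5:1): theoretical n(P4O10) = 1.43518 mol; at 68.86% yield, n(P4O10) = 0.988262 mol.
Step 2 (P4O10:H3PO4 = 1:4): theoretical n(H3PO4) = 3.95305 mol, so theoretical mass = 3.95305 × 97.994 = 387.375 g.
At 59.09% yield, actual mass of H3PO4 = 387.375 × 0.5909 = 228.900 g.

228.90 g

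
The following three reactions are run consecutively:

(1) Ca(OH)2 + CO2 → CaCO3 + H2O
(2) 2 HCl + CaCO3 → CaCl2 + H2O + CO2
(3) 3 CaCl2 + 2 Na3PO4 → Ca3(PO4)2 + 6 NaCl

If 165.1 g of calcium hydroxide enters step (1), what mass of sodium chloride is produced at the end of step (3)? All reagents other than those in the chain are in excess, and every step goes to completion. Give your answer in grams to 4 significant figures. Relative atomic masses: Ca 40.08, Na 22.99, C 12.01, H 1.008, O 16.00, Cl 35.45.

260.4 g

M(Ca(OH)2) = 40.08 + 2(16.00) + 2(1.008) = 74.096 g/mol.
M(NaCl) = 22.99 + 35.45 = 58.44 g/mol.
n(Ca(OH)2) = 165.1 / 74.096 = 2.2282 mol.
Reaction (1): Ca(OH)2→CaCO3 ratio 1:1 ⇒ n(CaCO3) = 2.2282 mol.
Reaction (2): CaCO3→CaCl2 ratio 1:1 ⇒ n(CaCl2) = 2.2282 mol.
Reaction (3): CaCl2→NaCl ratio 3:6 ⇒ n(NaCl) = 4.4564 mol.
Mass of NaCl = 4.4564 × 58.44 = 260.43 g.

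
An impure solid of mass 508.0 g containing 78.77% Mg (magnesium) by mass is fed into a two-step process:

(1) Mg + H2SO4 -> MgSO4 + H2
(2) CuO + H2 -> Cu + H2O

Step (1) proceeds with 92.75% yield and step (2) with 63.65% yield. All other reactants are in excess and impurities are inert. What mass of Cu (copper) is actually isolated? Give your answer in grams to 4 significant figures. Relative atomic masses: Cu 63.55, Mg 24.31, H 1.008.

617.5 g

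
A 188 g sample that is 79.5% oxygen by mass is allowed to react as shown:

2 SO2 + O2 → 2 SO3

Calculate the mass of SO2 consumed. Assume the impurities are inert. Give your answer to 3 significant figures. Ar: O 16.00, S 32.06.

Mass of pure O2 = 188 g × 0.795 = 149.5 g.
M(O2) = 2(16.00) = 32.00 g/mol.
M(SO2) = 32.06 + 2(16.00) = 64.06 g/mol.
n(O2) = 149.5 g / 32.00 g/mol = 4.671 mol.
From the equation the O2:SO2 mole ratio is 1:2, so n(SO2) = 4.671 × 2/1 = 9.341 mol.
Mass of SO2 = 9.341 mol × 64.06 g/mol = 598.4 g.

598 g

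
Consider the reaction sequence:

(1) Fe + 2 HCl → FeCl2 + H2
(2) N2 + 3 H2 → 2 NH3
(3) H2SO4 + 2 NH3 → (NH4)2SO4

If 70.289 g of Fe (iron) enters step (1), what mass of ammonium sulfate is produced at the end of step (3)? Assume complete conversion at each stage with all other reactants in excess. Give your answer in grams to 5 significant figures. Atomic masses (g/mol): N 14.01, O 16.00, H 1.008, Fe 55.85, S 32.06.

55.436 g

M(Fe) = 55.85 g/mol.
M((NH4)2SO4) = 2(14.01) + 8(1.008) + 32.06 + 4(16.00) = 132.144 g/mol.
n(Fe) = 70.289 / 55.85 = 1.25853 mol.
Reaction (1): Fe→H2 ratio 1:1 ⇒ n(H2) = 1.25853 mol.
Reaction (2): H2→NH3 ratio 3:2 ⇒ n(NH3) = 0.839021 mol.
Reaction (3): NH3→(NH4)2SO4 ratio 2:1 ⇒ n((NH4)2SO4) = 0.419511 mol.
Mass of (NH4)2SO4 = 0.419511 × 132.144 = 55.4358 g.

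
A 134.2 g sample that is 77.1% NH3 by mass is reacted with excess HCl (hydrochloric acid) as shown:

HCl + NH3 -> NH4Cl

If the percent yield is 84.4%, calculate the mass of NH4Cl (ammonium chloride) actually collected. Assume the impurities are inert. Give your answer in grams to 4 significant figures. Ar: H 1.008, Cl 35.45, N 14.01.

274.2 g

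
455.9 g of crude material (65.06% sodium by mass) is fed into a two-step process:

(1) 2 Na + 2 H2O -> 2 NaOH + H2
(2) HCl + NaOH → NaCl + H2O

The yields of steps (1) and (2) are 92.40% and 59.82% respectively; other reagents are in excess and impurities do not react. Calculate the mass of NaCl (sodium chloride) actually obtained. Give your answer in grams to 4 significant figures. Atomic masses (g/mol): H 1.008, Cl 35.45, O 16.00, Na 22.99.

416.7 g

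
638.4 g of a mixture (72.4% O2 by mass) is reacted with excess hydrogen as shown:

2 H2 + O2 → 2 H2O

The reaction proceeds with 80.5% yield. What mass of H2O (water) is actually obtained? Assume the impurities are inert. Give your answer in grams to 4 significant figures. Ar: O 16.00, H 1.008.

419.0 g

Pure O2 available = 638.4 g × 0.724 = 462.20 g.
M(O2) = 2(16.00) = 32.00 g/mol.
M(H2O) = 2(1.008) + 16.00 = 18.016 g/mol.
n(O2) = 462.20 g / 32.00 g/mol = 14.444 mol.
From the equation the O2:H2O mole ratio is 1:2, so n(H2O) = 14.444 × 2/1 = 28.888 mol.
Mass of H2O = 28.888 mol × 18.016 g/mol = 520.44 g.
Actual mass collected = 520.44 g × 0.805 = 418.95 g.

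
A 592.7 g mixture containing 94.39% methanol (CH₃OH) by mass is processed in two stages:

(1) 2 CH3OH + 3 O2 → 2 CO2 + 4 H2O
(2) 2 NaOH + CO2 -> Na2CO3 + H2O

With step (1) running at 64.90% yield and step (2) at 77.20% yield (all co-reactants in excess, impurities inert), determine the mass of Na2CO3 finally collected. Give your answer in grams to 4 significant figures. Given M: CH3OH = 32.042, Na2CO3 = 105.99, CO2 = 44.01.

Pure CH3OH = 592.7 × 0.9439 = 559.45 g.
n(CH3OH) = 559.45 / 32.042 = 17.460 mol.
Step 1 (CH3OH:CO2 = 2:2): theoretical n(CO2) = 17.460 mol; at 64.90% yield, n(CO2) = 11.331 mol.
Step 2 (CO2:Na2CO3 = 1:1): theoretical n(Na2CO3) = 11.331 mol, so theoretical mass = 11.331 × 105.99 = 1201.0 g.
At 77.20% yield, actual mass of Na2CO3 = 1201.0 × 0.7720 = 927.19 g.

927.2 g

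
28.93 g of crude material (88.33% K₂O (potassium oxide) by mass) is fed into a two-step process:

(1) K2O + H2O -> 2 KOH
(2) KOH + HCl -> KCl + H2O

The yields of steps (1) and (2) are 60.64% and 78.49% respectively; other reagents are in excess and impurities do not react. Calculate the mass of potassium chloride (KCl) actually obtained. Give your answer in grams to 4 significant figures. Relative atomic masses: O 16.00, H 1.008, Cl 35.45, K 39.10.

Pure K2O = 28.93 × 0.8833 = 25.554 g.
M(K2O) = 2(39.10) + 16.00 = 94.20 g/mol.
M(KCl) = 39.10 + 35.45 = 74.55 g/mol.
n(K2O) = 25.554 / 94.20 = 0.27127 mol.
Step 1 (K2O:KOH = 1:2): theoretical n(KOH) = 0.54254 mol; at 60.64% yield, n(KOH) = 0.32900 mol.
Step 2 (KOH:KCl = 1:1): theoretical n(KCl) = 0.32900 mol, so theoretical mass = 0.32900 × 74.55 = 24.527 g.
At 78.49% yield, actual mass of KCl = 24.527 × 0.7849 = 19.251 g.

19.25 g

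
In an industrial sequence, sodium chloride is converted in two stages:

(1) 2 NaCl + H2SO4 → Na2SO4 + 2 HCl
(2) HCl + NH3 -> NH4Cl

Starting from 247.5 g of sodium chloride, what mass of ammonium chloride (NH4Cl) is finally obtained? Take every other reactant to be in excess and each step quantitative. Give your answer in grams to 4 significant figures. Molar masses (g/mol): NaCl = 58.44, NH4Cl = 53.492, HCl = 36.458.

n(NaCl) = 247.50 / 58.44 = 4.2351 mol.
Step 1 gives a 2:2 ratio of NaCl to HCl, so n(HCl) = 4.2351 mol.
In step 2 the HCl:NH4Cl ratio is 1:1, so n(NH4Cl) = 4.2351 mol.
Mass of NH4Cl = 4.2351 × 53.492 = 226.54 g.

226.5 g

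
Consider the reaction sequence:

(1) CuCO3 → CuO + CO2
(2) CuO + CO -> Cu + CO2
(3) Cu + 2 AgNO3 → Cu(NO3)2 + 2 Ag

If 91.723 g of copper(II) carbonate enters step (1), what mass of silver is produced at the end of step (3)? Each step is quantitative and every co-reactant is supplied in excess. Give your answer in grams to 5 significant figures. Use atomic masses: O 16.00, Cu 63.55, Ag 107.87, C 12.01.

M(CuCO3) = 63.55 + 12.01 + 3(16.00) = 123.56 g/mol.
M(Ag) = 107.87 g/mol.
n(CuCO3) = 91.723 / 123.56 = 0.742336 mol.
Reaction (1): CuCO3→CuO ratio 1:1 ⇒ n(CuO) = 0.742336 mol.
Reaction (2): CuO→Cu ratio 1:1 ⇒ n(Cu) = 0.742336 mol.
Reaction (3): Cu→Ag ratio 1:2 ⇒ n(Ag) = 1.48467 mol.
Mass of Ag = 1.48467 × 107.87 = 160.152 g.

160.15 g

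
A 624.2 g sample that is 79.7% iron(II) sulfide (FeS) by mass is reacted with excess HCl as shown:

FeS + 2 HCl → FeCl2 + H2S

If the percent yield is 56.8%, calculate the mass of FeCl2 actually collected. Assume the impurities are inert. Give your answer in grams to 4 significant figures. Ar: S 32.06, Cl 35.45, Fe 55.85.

407.4 g

Pure FeS available = 624.2 g × 0.797 = 497.49 g.
M(FeS) = 55.85 + 32.06 = 87.91 g/mol.
M(FeCl2) = 55.85 + 2(35.45) = 126.75 g/mol.
n(FeS) = 497.49 g / 87.91 g/mol = 5.6591 mol.
From the equation the FeS:FeCl2 mole ratio is 1:1, so n(FeCl2) = 5.6591 × 1/1 = 5.6591 mol.
Mass of FeCl2 = 5.6591 mol × 126.75 g/mol = 717.29 g.
Actual mass collected = 717.29 g × 0.568 = 407.42 g.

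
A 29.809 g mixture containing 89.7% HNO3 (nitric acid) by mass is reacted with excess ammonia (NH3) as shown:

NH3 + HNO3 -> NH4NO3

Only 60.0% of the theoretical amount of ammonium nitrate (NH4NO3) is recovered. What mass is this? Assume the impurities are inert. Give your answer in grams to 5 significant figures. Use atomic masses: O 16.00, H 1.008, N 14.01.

20.380 g

Pure HNO3 available = 29.809 g × 0.897 = 26.7387 g.
M(HNO3) = 1.008 + 14.01 + 3(16.00) = 63.018 g/mol.
M(NH4NO3) = 2(14.01) + 4(1.008) + 3(16.00) = 80.052 g/mol.
n(HNO3) = 26.7387 g / 63.018 g/mol = 0.424302 mol.
From the equation the HNO3:NH4NO3 mole ratio is 1:1, so n(NH4NO3) = 0.424302 × 1/1 = 0.424302 mol.
Mass of NH4NO3 = 0.424302 mol × 80.052 g/mol = 33.9662 g.
Actual mass collected = 33.9662 g × 0.600 = 20.3797 g.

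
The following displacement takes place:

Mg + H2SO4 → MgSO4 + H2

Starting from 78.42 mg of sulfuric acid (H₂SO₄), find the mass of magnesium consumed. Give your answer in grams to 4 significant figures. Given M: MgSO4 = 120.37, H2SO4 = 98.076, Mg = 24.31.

0.01944 g

Convert: 78.42 mg = 0.078420 g.
n(H2SO4) = 0.078420 g / 98.076 g/mol = 0.00079958 mol.
From the equation the H2SO4:Mg mole ratio is 1:1, so n(Mg) = 0.00079958 × 1/1 = 0.00079958 mol.
Mass of Mg = 0.00079958 mol × 24.31 g/mol = 0.019438 g.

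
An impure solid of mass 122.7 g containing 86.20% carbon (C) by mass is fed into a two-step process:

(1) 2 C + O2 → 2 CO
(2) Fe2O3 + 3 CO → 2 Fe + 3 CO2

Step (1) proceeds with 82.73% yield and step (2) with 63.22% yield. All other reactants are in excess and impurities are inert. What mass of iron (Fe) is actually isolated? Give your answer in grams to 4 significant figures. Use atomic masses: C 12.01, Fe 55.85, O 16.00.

171.5 g

Pure C = 122.7 × 0.8620 = 105.77 g.
M(C) = 12.01 g/mol.
M(Fe) = 55.85 g/mol.
n(C) = 105.77 / 12.01 = 8.8066 mol.
Step 1 (C:CO = 2:2): theoretical n(CO) = 8.8066 mol; at 82.73% yield, n(CO) = 7.2857 mol.
Step 2 (CO:Fe = 3:2): theoretical n(Fe) = 4.8571 mol, so theoretical mass = 4.8571 × 55.85 = 271.27 g.
At 63.22% yield, actual mass of Fe = 271.27 × 0.6322 = 171.50 g.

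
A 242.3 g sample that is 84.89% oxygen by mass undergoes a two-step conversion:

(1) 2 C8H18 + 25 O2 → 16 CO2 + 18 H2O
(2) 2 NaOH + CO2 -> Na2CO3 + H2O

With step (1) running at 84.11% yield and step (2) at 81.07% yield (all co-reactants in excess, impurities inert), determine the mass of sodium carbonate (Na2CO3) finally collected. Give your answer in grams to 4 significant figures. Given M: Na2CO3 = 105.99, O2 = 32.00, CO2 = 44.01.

297.3 g

Pure O2 = 242.3 × 0.8489 = 205.69 g.
n(O2) = 205.69 / 32.00 = 6.4278 mol.
Step 1 (O2:CO2 = 25:16): theoretical n(CO2) = 4.1138 mol; at 84.11% yield, n(CO2) = 3.4601 mol.
Step 2 (CO2:Na2CO3 = 1:1): theoretical n(Na2CO3) = 3.4601 mol, so theoretical mass = 3.4601 × 105.99 = 366.74 g.
At 81.07% yield, actual mass of Na2CO3 = 366.74 × 0.8107 = 297.31 g.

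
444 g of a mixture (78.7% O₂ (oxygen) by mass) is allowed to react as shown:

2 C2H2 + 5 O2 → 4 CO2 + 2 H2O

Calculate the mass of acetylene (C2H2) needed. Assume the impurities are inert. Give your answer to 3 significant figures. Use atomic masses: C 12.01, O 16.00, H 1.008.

114 g

Mass of pure O2 = 444 g × 0.787 = 349.4 g.
M(O2) = 2(16.00) = 32.00 g/mol.
M(C2H2) = 2(12.01) + 2(1.008) = 26.036 g/mol.
n(O2) = 349.4 g / 32.00 g/mol = 10.92 mol.
From the equation the O2:C2H2 mole ratio is 5:2, so n(C2H2) = 10.92 × 2/5 = 4.368 mol.
Mass of C2H2 = 4.368 mol × 26.036 g/mol = 113.7 g.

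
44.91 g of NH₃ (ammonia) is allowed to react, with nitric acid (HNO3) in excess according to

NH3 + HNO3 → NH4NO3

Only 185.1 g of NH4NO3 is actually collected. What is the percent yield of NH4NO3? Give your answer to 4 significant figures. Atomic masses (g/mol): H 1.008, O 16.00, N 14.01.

87.70 %

M(NH3) = 14.01 + 3(1.008) = 17.034 g/mol.
M(NH4NO3) = 2(14.01) + 4(1.008) + 3(16.00) = 80.052 g/mol.
n(NH3) = 44.910 g / 17.034 g/mol = 2.6365 mol.
From the equation the NH3:NH4NO3 mole ratio is 1:1, so n(NH4NO3) = 2.6365 × 1/1 = 2.6365 mol.
Mass of NH4NO3 = 2.6365 mol × 80.052 g/mol = 211.06 g.
This is the theoretical yield. Percent yield = 185.1 g / 211.06 g × 100% = 87.702%.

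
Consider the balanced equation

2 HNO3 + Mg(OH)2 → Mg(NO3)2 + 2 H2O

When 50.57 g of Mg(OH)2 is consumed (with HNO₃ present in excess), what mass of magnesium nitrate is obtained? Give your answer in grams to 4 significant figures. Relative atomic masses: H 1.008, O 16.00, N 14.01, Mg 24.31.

128.6 g

M(Mg(OH)2) = 24.31 + 2(16.00) + 2(1.008) = 58.326 g/mol.
M(Mg(NO3)2) = 24.31 + 2(14.01) + 6(16.00) = 148.33 g/mol.
n(Mg(OH)2) = 50.570 g / 58.326 g/mol = 0.86702 mol.
From the equation the Mg(OH)2:Mg(NO3)2 mole ratio is 1:1, so n(Mg(NO3)2) = 0.86702 × 1/1 = 0.86702 mol.
Mass of Mg(NO3)2 = 0.86702 mol × 148.33 g/mol = 128.61 g.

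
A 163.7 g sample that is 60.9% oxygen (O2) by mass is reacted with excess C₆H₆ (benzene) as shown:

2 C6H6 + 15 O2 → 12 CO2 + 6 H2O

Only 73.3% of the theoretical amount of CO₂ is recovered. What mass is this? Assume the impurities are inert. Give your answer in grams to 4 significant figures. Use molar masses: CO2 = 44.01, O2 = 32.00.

Pure O2 available = 163.7 g × 0.609 = 99.693 g.
n(O2) = 99.693 g / 32.00 g/mol = 3.1154 mol.
From the equation the O2:CO2 mole ratio is 15:12, so n(CO2) = 3.1154 × 12/15 = 2.4923 mol.
Mass of CO2 = 2.4923 mol × 44.01 g/mol = 109.69 g.
Actual mass collected = 109.69 g × 0.733 = 80.401 g.

80.40 g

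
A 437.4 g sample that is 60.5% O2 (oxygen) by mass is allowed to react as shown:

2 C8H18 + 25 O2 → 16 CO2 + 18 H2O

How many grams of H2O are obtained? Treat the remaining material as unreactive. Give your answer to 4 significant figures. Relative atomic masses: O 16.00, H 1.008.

Mass of pure O2 = 437.4 g × 0.605 = 264.63 g.
M(O2) = 2(16.00) = 32.00 g/mol.
M(H2O) = 2(1.008) + 16.00 = 18.016 g/mol.
n(O2) = 264.63 g / 32.00 g/mol = 8.2696 mol.
From the equation the O2:H2O mole ratio is 25:18, so n(H2O) = 8.2696 × 18/25 = 5.9541 mol.
Mass of H2O = 5.9541 mol × 18.016 g/mol = 107.27 g.

107.3 g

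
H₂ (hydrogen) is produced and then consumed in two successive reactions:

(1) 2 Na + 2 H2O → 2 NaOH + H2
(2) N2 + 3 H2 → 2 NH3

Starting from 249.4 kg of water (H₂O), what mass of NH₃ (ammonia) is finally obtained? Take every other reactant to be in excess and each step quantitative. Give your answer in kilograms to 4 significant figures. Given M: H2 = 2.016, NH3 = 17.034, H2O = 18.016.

78.60 kg

249.4 kg = 249400 g.
n(H2O) = 249400 / 18.016 = 13843 mol.
Step 1 gives a 2:1 ratio of H2O to H2, so n(H2) = 6921.6 mol.
In step 2 the H2:NH3 ratio is 3:2, so n(NH3) = 4614.4 mol.
Mass of NH3 = 4614.4 × 17.034 = 78602 g = 78.60 kg.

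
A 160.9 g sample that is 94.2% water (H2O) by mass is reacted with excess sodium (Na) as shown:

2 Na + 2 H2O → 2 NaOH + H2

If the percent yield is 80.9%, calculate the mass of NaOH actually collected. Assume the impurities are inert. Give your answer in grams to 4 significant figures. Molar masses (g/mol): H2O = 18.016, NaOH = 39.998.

Pure H2O available = 160.9 g × 0.942 = 151.57 g.
n(H2O) = 151.57 g / 18.016 g/mol = 8.4130 mol.
From the equation the H2O:NaOH mole ratio is 2:2, so n(NaOH) = 8.4130 × 2/2 = 8.4130 mol.
Mass of NaOH = 8.4130 mol × 39.998 g/mol = 336.50 g.
Actual mass collected = 336.50 g × 0.809 = 272.23 g.

272.2 g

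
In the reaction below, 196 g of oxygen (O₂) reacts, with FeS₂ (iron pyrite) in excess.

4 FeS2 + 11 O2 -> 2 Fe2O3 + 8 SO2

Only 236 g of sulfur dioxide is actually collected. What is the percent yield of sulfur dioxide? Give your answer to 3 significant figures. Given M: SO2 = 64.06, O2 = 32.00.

82.7 %

n(O2) = 196.0 g / 32.00 g/mol = 6.125 mol.
From the equation the O2:SO2 mole ratio is 11:8, so n(SO2) = 6.125 × 8/11 = 4.455 mol.
Mass of SO2 = 4.455 mol × 64.06 g/mol = 285.4 g.
This is the theoretical yield. Percent yield = 236 g / 285.4 g × 100% = 82.70%.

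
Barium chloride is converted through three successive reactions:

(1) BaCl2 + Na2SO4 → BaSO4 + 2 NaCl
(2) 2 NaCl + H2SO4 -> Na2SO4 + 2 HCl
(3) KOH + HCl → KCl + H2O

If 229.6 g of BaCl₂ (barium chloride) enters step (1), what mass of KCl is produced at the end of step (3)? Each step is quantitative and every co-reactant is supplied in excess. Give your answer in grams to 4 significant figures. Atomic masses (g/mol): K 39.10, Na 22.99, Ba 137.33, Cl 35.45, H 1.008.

M(BaCl2) = 137.33 + 2(35.45) = 208.23 g/mol.
M(KCl) = 39.10 + 35.45 = 74.55 g/mol.
n(BaCl2) = 229.6 / 208.23 = 1.1026 mol.
Reaction (1): BaCl2→NaCl ratio 1:2 ⇒ n(NaCl) = 2.2053 mol.
Reaction (2): NaCl→HCl ratio 2:2 ⇒ n(HCl) = 2.2053 mol.
Reaction (3): HCl→KCl ratio 1:1 ⇒ n(KCl) = 2.2053 mol.
Mass of KCl = 2.2053 × 74.55 = 164.40 g.

164.4 g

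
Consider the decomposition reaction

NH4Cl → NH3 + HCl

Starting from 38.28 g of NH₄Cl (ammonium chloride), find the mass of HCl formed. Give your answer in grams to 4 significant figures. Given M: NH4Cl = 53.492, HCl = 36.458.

26.09 g

n(NH4Cl) = 38.280 g / 53.492 g/mol = 0.71562 mol.
From the equation the NH4Cl:HCl mole ratio is 1:1, so n(HCl) = 0.71562 × 1/1 = 0.71562 mol.
Mass of HCl = 0.71562 mol × 36.458 g/mol = 26.090 g.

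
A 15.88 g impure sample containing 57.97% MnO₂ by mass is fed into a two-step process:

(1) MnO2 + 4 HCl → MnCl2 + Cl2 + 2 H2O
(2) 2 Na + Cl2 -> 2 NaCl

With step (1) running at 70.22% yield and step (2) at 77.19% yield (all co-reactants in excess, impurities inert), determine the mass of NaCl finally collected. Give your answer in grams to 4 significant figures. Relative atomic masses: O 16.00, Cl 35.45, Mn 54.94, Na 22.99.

6.708 g

Pure MnO2 = 15.88 × 0.5797 = 9.2056 g.
M(MnO2) = 54.94 + 2(16.00) = 86.94 g/mol.
M(NaCl) = 22.99 + 35.45 = 58.44 g/mol.
n(MnO2) = 9.2056 / 86.94 = 0.10588 mol.
Step 1 (MnO2:Cl2 = 1:1): theoretical n(Cl2) = 0.10588 mol; at 70.22% yield, n(Cl2) = 0.074352 mol.
Step 2 (Cl2:NaCl = 1:2): theoretical n(NaCl) = 0.14870 mol, so theoretical mass = 0.14870 × 58.44 = 8.6903 g.
At 77.19% yield, actual mass of NaCl = 8.6903 × 0.7719 = 6.7080 g.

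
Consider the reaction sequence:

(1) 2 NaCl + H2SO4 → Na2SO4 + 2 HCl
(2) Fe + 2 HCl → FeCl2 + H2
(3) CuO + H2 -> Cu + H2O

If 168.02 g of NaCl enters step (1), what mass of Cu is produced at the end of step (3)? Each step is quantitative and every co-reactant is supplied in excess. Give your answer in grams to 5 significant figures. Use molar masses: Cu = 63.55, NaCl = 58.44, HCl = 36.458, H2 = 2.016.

n(NaCl) = 168.02 / 58.44 = 2.87509 mol.
Reaction (1): NaCl→HCl ratio 2:2 ⇒ n(HCl) = 2.87509 mol.
Reaction (2): HCl→H2 ratio 2:1 ⇒ n(H2) = 1.43754 mol.
Reaction (3): H2→Cu ratio 1:1 ⇒ n(Cu) = 1.43754 mol.
Mass of Cu = 1.43754 × 63.55 = 91.3558 g.

91.356 g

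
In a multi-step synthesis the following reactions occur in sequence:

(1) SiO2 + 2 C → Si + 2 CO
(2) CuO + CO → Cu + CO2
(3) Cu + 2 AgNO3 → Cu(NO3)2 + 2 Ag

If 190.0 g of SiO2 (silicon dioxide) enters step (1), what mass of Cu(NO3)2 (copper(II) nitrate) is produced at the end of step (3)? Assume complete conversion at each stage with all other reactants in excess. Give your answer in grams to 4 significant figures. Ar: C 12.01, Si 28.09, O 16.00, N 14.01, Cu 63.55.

1186 g

M(SiO2) = 28.09 + 2(16.00) = 60.09 g/mol.
M(Cu(NO3)2) = 63.55 + 2(14.01) + 6(16.00) = 187.57 g/mol.
n(SiO2) = 190.0 / 60.09 = 3.1619 mol.
Reaction (1): SiO2→CO ratio 1:2 ⇒ n(CO) = 6.3238 mol.
Reaction (2): CO→Cu ratio 1:1 ⇒ n(Cu) = 6.3238 mol.
Reaction (3): Cu→Cu(NO3)2 ratio 1:1 ⇒ n(Cu(NO3)2) = 6.3238 mol.
Mass of Cu(NO3)2 = 6.3238 × 187.57 = 1186.2 g.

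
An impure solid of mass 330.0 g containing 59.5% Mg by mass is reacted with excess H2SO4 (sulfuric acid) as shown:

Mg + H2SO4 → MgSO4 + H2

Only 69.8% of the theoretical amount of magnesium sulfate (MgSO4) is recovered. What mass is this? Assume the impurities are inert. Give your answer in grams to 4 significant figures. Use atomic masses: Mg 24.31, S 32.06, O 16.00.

678.6 g

Pure Mg available = 330.0 g × 0.595 = 196.35 g.
M(Mg) = 24.31 g/mol.
M(MgSO4) = 24.31 + 32.06 + 4(16.00) = 120.37 g/mol.
n(Mg) = 196.35 g / 24.31 g/mol = 8.0769 mol.
From the equation the Mg:MgSO4 mole ratio is 1:1, so n(MgSO4) = 8.0769 × 1/1 = 8.0769 mol.
Mass of MgSO4 = 8.0769 mol × 120.37 g/mol = 972.22 g.
Actual mass collected = 972.22 g × 0.698 = 678.61 g.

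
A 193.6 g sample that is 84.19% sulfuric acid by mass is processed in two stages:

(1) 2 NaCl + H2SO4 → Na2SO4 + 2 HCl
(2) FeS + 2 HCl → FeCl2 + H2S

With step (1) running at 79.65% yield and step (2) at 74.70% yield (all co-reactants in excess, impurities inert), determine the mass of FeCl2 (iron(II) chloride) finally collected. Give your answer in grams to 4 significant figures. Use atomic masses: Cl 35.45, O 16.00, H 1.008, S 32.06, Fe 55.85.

125.3 g

Pure H2SO4 = 193.6 × 0.8419 = 162.99 g.
M(H2SO4) = 2(1.008) + 32.06 + 4(16.00) = 98.076 g/mol.
M(FeCl2) = 55.85 + 2(35.45) = 126.75 g/mol.
n(H2SO4) = 162.99 / 98.076 = 1.6619 mol.
Step 1 (H2SO4:HCl = 1:2): theoretical n(HCl) = 3.3238 mol; at 79.65% yield, n(HCl) = 2.6474 mol.
Step 2 (HCl:FeCl2 = 2:1): theoretical n(FeCl2) = 1.3237 mol, so theoretical mass = 1.3237 × 126.75 = 167.78 g.
At 74.70% yield, actual mass of FeCl2 = 167.78 × 0.7470 = 125.33 g.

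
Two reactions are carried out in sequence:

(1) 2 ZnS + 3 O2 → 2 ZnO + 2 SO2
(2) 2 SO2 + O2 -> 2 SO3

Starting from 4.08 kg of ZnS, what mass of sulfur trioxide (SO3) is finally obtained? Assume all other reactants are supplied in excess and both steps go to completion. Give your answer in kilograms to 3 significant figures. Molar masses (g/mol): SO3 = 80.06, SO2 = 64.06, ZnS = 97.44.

3.35 kg

4.08 kg = 4080 g.
n(ZnS) = 4080 / 97.44 = 41.87 mol.
Step 1 gives a 2:2 ratio of ZnS to SO2, so n(SO2) = 41.87 mol.
In step 2 the SO2:SO3 ratio is 2:2, so n(SO3) = 41.87 mol.
Mass of SO3 = 41.87 × 80.06 = 3352 g = 3.35 kg.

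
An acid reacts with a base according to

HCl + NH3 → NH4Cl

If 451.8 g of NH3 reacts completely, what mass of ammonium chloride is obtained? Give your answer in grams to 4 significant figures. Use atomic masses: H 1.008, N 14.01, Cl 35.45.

M(NH3) = 14.01 + 3(1.008) = 17.034 g/mol.
M(NH4Cl) = 14.01 + 4(1.008) + 35.45 = 53.492 g/mol.
n(NH3) = 451.80 g / 17.034 g/mol = 26.523 mol.
From the equation the NH3:NH4Cl mole ratio is 1:1, so n(NH4Cl) = 26.523 × 1/1 = 26.523 mol.
Mass of NH4Cl = 26.523 mol × 53.492 g/mol = 1418.8 g.

1419 g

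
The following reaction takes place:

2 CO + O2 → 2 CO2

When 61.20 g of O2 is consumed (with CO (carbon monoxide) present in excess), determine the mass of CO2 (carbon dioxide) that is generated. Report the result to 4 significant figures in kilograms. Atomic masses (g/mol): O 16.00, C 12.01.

0.1683 kg

M(O2) = 2(16.00) = 32.00 g/mol.
M(CO2) = 12.01 + 2(16.00) = 44.01 g/mol.
n(O2) = 61.200 g / 32.00 g/mol = 1.9125 mol.
From the equation the O2:CO2 mole ratio is 1:2, so n(CO2) = 1.9125 × 2/1 = 3.8250 mol.
Mass of CO2 = 3.8250 mol × 44.01 g/mol = 168.34 g.
Converting to kg: 168.34 g = 0.1683 kg.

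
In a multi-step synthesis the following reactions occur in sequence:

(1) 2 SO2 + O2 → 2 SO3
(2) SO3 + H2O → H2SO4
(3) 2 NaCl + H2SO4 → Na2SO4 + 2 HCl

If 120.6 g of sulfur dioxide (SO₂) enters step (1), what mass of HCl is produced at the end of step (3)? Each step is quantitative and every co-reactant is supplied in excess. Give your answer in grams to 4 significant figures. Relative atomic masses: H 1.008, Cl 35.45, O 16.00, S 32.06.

137.3 g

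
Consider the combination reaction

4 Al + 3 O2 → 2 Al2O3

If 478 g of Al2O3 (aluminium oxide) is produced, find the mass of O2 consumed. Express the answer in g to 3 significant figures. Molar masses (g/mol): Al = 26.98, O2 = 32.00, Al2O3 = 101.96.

225 g

n(Al2O3) = 478.0 g / 101.96 g/mol = 4.688 mol.
From the equation the Al2O3:O2 mole ratio is 2:3, so n(O2) = 4.688 × 3/2 = 7.032 mol.
Mass of O2 = 7.032 mol × 32.00 g/mol = 225.0 g.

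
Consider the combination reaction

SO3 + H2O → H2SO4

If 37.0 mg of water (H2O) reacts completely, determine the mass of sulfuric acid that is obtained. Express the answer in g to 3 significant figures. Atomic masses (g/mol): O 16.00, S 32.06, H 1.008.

0.201 g

M(H2O) = 2(1.008) + 16.00 = 18.016 g/mol.
M(H2SO4) = 2(1.008) + 32.06 + 4(16.00) = 98.076 g/mol.
Convert: 37.0 mg = 0.03700 g.
n(H2O) = 0.03700 g / 18.016 g/mol = 0.002054 mol.
From the equation the H2O:H2SO4 mole ratio is 1:1, so n(H2SO4) = 0.002054 × 1/1 = 0.002054 mol.
Mass of H2SO4 = 0.002054 mol × 98.076 g/mol = 0.2014 g.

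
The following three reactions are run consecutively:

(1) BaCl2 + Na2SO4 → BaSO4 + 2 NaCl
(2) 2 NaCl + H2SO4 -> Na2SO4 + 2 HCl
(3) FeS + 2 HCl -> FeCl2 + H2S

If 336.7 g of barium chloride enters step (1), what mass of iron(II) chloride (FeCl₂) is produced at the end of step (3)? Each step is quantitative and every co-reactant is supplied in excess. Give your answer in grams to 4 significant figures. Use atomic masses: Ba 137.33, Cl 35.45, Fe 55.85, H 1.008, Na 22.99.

204.9 g

M(BaCl2) = 137.33 + 2(35.45) = 208.23 g/mol.
M(FeCl2) = 55.85 + 2(35.45) = 126.75 g/mol.
n(BaCl2) = 336.7 / 208.23 = 1.6170 mol.
Reaction (1): BaCl2→NaCl ratio 1:2 ⇒ n(NaCl) = 3.2339 mol.
Reaction (2): NaCl→HCl ratio 2:2 ⇒ n(HCl) = 3.2339 mol.
Reaction (3): HCl→FeCl2 ratio 2:1 ⇒ n(FeCl2) = 1.6170 mol.
Mass of FeCl2 = 1.6170 × 126.75 = 204.95 g.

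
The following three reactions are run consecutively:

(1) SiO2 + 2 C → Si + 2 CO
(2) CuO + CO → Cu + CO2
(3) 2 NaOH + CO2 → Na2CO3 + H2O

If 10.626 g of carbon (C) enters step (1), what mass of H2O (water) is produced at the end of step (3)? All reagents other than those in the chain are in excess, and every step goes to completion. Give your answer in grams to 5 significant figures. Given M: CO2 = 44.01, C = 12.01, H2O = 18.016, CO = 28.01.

15.940 g

n(C) = 10.626 / 12.01 = 0.884763 mol.
Reaction (1): C→CO ratio 2:2 ⇒ n(CO) = 0.884763 mol.
Reaction (2): CO→CO2 ratio 1:1 ⇒ n(CO2) = 0.884763 mol.
Reaction (3): CO2→H2O ratio 1:1 ⇒ n(H2O) = 0.884763 mol.
Mass of H2O = 0.884763 × 18.016 = 15.9399 g.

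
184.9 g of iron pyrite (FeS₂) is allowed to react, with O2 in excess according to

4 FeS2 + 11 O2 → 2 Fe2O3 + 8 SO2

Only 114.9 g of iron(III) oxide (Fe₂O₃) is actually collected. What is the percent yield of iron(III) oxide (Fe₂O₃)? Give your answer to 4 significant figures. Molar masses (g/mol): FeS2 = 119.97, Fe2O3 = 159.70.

n(FeS2) = 184.90 g / 119.97 g/mol = 1.5412 mol.
From the equation the FeS2:Fe2O3 mole ratio is 4:2, so n(Fe2O3) = 1.5412 × 2/4 = 0.77061 mol.
Mass of Fe2O3 = 0.77061 mol × 159.70 g/mol = 123.07 g.
This is the theoretical yield. Percent yield = 114.9 g / 123.07 g × 100% = 93.364%.

93.36 %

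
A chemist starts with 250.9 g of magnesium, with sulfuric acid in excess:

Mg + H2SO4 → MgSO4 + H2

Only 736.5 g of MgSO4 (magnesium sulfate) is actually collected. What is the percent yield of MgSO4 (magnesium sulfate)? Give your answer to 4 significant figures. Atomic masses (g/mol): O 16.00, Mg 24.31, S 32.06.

59.28 %

M(Mg) = 24.31 g/mol.
M(MgSO4) = 24.31 + 32.06 + 4(16.00) = 120.37 g/mol.
n(Mg) = 250.90 g / 24.31 g/mol = 10.321 mol.
From the equation the Mg:MgSO4 mole ratio is 1:1, so n(MgSO4) = 10.321 × 1/1 = 10.321 mol.
Mass of MgSO4 = 10.321 mol × 120.37 g/mol = 1242.3 g.
This is the theoretical yield. Percent yield = 736.5 g / 1242.3 g × 100% = 59.284%.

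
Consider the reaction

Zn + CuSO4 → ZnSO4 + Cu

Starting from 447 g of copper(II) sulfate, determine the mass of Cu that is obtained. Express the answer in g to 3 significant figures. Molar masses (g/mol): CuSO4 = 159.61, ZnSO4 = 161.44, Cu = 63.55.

178 g

n(CuSO4) = 447.0 g / 159.61 g/mol = 2.801 mol.
From the equation the CuSO4:Cu mole ratio is 1:1, so n(Cu) = 2.801 × 1/1 = 2.801 mol.
Mass of Cu = 2.801 mol × 63.55 g/mol = 178.0 g.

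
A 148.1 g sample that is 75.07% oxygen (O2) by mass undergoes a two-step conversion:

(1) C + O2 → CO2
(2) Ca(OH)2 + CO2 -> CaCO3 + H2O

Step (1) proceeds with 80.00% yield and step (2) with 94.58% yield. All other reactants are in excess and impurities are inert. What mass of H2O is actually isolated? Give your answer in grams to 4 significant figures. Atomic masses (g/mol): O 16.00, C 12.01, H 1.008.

47.36 g

Pure O2 = 148.1 × 0.7507 = 111.18 g.
M(O2) = 2(16.00) = 32.00 g/mol.
M(H2O) = 2(1.008) + 16.00 = 18.016 g/mol.
n(O2) = 111.18 / 32.00 = 3.4743 mol.
Step 1 (O2:CO2 = 1:1): theoretical n(CO2) = 3.4743 mol; at 80.00% yield, n(CO2) = 2.7795 mol.
Step 2 (CO2:H2O = 1:1): theoretical n(H2O) = 2.7795 mol, so theoretical mass = 2.7795 × 18.016 = 50.075 g.
At 94.58% yield, actual mass of H2O = 50.075 × 0.9458 = 47.361 g.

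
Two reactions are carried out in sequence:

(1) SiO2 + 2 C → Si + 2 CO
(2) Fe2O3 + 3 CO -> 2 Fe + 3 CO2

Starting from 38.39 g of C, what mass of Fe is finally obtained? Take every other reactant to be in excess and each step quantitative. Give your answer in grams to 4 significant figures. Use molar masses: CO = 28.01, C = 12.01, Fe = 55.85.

n(C) = 38.390 / 12.01 = 3.1965 mol.
Step 1 gives a 2:2 ratio of C to CO, so n(CO) = 3.1965 mol.
In step 2 the CO:Fe ratio is 3:2, so n(Fe) = 2.1310 mol.
Mass of Fe = 2.1310 × 55.85 = 119.02 g.

119.0 g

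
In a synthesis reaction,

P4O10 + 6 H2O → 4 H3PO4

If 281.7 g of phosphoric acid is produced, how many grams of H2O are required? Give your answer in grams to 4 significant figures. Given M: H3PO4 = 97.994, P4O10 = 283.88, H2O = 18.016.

n(H3PO4) = 281.70 g / 97.994 g/mol = 2.8747 mol.
From the equation the H3PO4:H2O mole ratio is 4:6, so n(H2O) = 2.8747 × 6/4 = 4.3120 mol.
Mass of H2O = 4.3120 mol × 18.016 g/mol = 77.685 g.

77.68 g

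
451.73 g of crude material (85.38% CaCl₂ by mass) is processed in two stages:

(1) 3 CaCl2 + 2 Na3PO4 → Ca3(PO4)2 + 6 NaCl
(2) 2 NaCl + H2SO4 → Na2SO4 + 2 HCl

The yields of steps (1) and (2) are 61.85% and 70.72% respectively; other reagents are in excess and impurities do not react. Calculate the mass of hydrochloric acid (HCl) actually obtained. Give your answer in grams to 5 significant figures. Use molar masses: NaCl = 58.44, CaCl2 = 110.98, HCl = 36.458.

110.84 g

Pure CaCl2 = 451.73 × 0.8538 = 385.687 g.
n(CaCl2) = 385.687 / 110.98 = 3.47528 mol.
Step 1 (CaCl2:NaCl = 3:6): theoretical n(NaCl) = 6.95057 mol; at 61.85% yield, n(NaCl) = 4.29893 mol.
Step 2 (NaCl:HCl = 2:2): theoretical n(HCl) = 4.29893 mol, so theoretical mass = 4.29893 × 36.458 = 156.730 g.
At 70.72% yield, actual mass of HCl = 156.730 × 0.7072 = 110.840 g.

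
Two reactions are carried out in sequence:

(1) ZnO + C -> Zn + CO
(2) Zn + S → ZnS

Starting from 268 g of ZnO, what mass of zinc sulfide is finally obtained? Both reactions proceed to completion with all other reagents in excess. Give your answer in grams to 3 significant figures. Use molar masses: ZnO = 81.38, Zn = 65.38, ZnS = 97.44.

n(ZnO) = 268.0 / 81.38 = 3.293 mol.
Step 1 gives a 1:1 ratio of ZnO to Zn, so n(Zn) = 3.293 mol.
In step 2 the Zn:ZnS ratio is 1:1, so n(ZnS) = 3.293 mol.
Mass of ZnS = 3.293 × 97.44 = 320.9 g.

321 g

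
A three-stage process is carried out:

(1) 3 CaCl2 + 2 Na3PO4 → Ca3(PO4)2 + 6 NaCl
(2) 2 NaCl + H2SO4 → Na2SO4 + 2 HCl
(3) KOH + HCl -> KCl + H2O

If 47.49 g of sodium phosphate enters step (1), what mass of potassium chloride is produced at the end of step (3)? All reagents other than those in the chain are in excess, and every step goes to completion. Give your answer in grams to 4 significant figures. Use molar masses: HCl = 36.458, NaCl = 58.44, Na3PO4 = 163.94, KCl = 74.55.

n(Na3PO4) = 47.49 / 163.94 = 0.28968 mol.
Reaction (1): Na3PO4→NaCl ratio 2:6 ⇒ n(NaCl) = 0.86904 mol.
Reaction (2): NaCl→HCl ratio 2:2 ⇒ n(HCl) = 0.86904 mol.
Reaction (3): HCl→KCl ratio 1:1 ⇒ n(KCl) = 0.86904 mol.
Mass of KCl = 0.86904 × 74.55 = 64.787 g.

64.79 g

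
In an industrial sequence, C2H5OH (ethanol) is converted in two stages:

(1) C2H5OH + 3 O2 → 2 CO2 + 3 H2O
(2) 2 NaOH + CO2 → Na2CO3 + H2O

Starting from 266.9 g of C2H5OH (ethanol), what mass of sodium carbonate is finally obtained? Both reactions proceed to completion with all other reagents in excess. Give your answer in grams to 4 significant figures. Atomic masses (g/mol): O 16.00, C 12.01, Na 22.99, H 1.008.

M(C2H5OH) = 2(12.01) + 6(1.008) + 16.00 = 46.068 g/mol.
M(Na2CO3) = 2(22.99) + 12.01 + 3(16.00) = 105.99 g/mol.
n(C2H5OH) = 266.90 / 46.068 = 5.7936 mol.
Step 1 gives a 1:2 ratio of C2H5OH to CO2, so n(CO2) = 11.587 mol.
In step 2 the CO2:Na2CO3 ratio is 1:1, so n(Na2CO3) = 11.587 mol.
Mass of Na2CO3 = 11.587 × 105.99 = 1228.1 g.

1228 g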